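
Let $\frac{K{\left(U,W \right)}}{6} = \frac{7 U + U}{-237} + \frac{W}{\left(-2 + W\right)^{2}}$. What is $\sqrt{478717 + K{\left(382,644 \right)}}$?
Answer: $\frac{13 \sqrt{1821319796235}}{25359} \approx 691.84$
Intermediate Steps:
$K{\left(U,W \right)} = - \frac{16 U}{79} + \frac{6 W}{\left(-2 + W\right)^{2}}$ ($K{\left(U,W \right)} = 6 \left(\frac{7 U + U}{-237} + \frac{W}{\left(-2 + W\right)^{2}}\right) = 6 \left(8 U \left(- \frac{1}{237}\right) + \frac{W}{\left(-2 + W\right)^{2}}\right) = 6 \left(- \frac{8 U}{237} + \frac{W}{\left(-2 + W\right)^{2}}\right) = - \frac{16 U}{79} + \frac{6 W}{\left(-2 + W\right)^{2}}$)
$\sqrt{478717 + K{\left(382,644 \right)}} = \sqrt{478717 + \left(\left(- \frac{16}{79}\right) 382 + 6 \cdot 644 \frac{1}{\left(-2 + 644\right)^{2}}\right)} = \sqrt{478717 - \left(\frac{6112}{79} - \frac{3864}{412164}\right)} = \sqrt{478717 - \left(\frac{6112}{79} - \frac{322}{34347}\right)} = \sqrt{478717 + \left(- \frac{6112}{79} + \frac{322}{34347}\right)} = \sqrt{478717 - \frac{209903426}{2713413}} = \sqrt{\frac{1298747027695}{2713413}} = \frac{13 \sqrt{1821319796235}}{25359}$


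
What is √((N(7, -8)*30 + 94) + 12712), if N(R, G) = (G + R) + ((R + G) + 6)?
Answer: √12926 ≈ 113.69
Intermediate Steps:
N(R, G) = 6 + 2*G + 2*R (N(R, G) = (G + R) + ((G + R) + 6) = (G + R) + (6 + G + R) = 6 + 2*G + 2*R)
√((N(7, -8)*30 + 94) + 12712) = √(((6 + 2*(-8) + 2*7)*30 + 94) + 12712) = √(((6 - 16 + 14)*30 + 94) + 12712) = √((4*30 + 94) + 12712) = √((120 + 94) + 12712) = √(214 + 12712) = √12926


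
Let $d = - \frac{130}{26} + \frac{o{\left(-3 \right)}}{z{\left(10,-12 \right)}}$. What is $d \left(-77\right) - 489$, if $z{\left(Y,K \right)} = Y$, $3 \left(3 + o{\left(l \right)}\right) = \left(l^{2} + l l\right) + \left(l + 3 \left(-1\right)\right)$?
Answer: $- \frac{1117}{10} \approx -111.7$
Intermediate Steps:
$o{\left(l \right)} = -4 + \frac{l}{3} + \frac{2 l^{2}}{3}$ ($o{\left(l \right)} = -3 + \frac{\left(l^{2} + l l\right) + \left(l + 3 \left(-1\right)\right)}{3} = -3 + \frac{\left(l^{2} + l^{2}\right) + \left(l - 3\right)}{3} = -3 + \frac{2 l^{2} + \left(-3 + l\right)}{3} = -3 + \frac{-3 + l + 2 l^{2}}{3} = -3 + \left(-1 + \frac{l}{3} + \frac{2 l^{2}}{3}\right) = -4 + \frac{l}{3} + \frac{2 l^{2}}{3}$)
$d = - \frac{49}{10}$ ($d = - \frac{130}{26} + \frac{-4 + \frac{1}{3} \left(-3\right) + \frac{2 \left(-3\right)^{2}}{3}}{10} = \left(-130\right) \frac{1}{26} + \left(-4 - 1 + \frac{2}{3} \cdot 9\right) \frac{1}{10} = -5 + \left(-4 - 1 + 6\right) \frac{1}{10} = -5 + 1 \cdot \frac{1}{10} = -5 + \frac{1}{10} = - \frac{49}{10} \approx -4.9$)
$d \left(-77\right) - 489 = \left(- \frac{49}{10}\right) \left(-77\right) - 489 = \frac{3773}{10} - 489 = - \frac{1117}{10}$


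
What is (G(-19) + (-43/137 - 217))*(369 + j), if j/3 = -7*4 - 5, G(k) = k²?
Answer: 5314950/137 ≈ 38795.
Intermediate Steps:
j = -99 (j = 3*(-7*4 - 5) = 3*(-28 - 5) = 3*(-33) = -99)
(G(-19) + (-43/137 - 217))*(369 + j) = ((-19)² + (-43/137 - 217))*(369 - 99) = (361 + (-43*1/137 - 217))*270 = (361 + (-43/137 - 217))*270 = (361 - 29772/137)*270 = (19685/137)*270 = 5314950/137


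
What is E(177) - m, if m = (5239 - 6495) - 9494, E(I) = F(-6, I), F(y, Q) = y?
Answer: 10744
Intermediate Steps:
E(I) = -6
m = -10750 (m = -1256 - 9494 = -10750)
E(177) - m = -6 - 1*(-10750) = -6 + 10750 = 10744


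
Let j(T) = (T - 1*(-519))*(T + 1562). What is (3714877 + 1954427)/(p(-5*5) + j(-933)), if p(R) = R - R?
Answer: -944884/43401 ≈ -21.771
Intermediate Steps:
j(T) = (519 + T)*(1562 + T) (j(T) = (T + 519)*(1562 + T) = (519 + T)*(1562 + T))
p(R) = 0
(3714877 + 1954427)/(p(-5*5) + j(-933)) = (3714877 + 1954427)/(0 + (810678 + (-933)² + 2081*(-933))) = 5669304/(0 + (810678 + 870489 - 1941573)) = 5669304/(0 - 260406) = 5669304/(-260406) = 5669304*(-1/260406) = -944884/43401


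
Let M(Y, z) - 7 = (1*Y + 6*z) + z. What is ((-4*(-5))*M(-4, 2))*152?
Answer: 51680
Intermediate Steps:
M(Y, z) = 7 + Y + 7*z (M(Y, z) = 7 + ((1*Y + 6*z) + z) = 7 + ((Y + 6*z) + z) = 7 + (Y + 7*z) = 7 + Y + 7*z)
((-4*(-5))*M(-4, 2))*152 = ((-4*(-5))*(7 - 4 + 7*2))*152 = (20*(7 - 4 + 14))*152 = (20*17)*152 = 340*152 = 51680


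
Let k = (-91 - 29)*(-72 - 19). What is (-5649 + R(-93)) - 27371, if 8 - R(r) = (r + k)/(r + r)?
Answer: -2043135/62 ≈ -32954.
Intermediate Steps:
k = 10920 (k = -120*(-91) = 10920)
R(r) = 8 - (10920 + r)/(2*r) (R(r) = 8 - (r + 10920)/(r + r) = 8 - (10920 + r)/(2*r))
(-5649 + R(-93)) - 27371 = (-5649 + (15/2 - 5460/(-93))) - 27371 = (-5649 + (15/2 - 5460*(-1/93))) - 27371 = (-5649 + (15/2 + 1820/31)) - 27371 = (-5649 + 4105/62) - 27371 = -346133/62 - 27371 = -2043135/62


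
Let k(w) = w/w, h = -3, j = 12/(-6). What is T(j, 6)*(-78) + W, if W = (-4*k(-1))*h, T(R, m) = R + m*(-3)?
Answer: 1572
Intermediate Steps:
j = -2 (j = 12*(-1/6) = -2)
k(w) = 1
T(R, m) = R - 3*m
W = 12 (W = -4*1*(-3) = -4*(-3) = 12)
T(j, 6)*(-78) + W = (-2 - 3*6)*(-78) + 12 = (-2 - 18)*(-78) + 12 = -20*(-78) + 12 = 1560 + 12 = 1572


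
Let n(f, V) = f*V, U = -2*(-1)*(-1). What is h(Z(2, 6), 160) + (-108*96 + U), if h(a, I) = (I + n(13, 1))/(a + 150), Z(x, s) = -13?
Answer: -1420517/137 ≈ -10369.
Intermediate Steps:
U = -2 (U = 2*(-1) = -2)
n(f, V) = V*f
h(a, I) = (13 + I)/(150 + a) (h(a, I) = (I + 1*13)/(a + 150) = (I + 13)/(150 + a) = (13 + I)/(150 + a))
h(Z(2, 6), 160) + (-108*96 + U) = (13 + 160)/(150 - 13) + (-108*96 - 2) = 173/137 + (-10368 - 2) = (1/137)*173 - 10370 = 173/137 - 10370 = -1420517/137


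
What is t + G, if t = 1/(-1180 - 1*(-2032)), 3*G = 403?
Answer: 38151/284 ≈ 134.33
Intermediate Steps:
G = 403/3 (G = (⅓)*403 = 403/3 ≈ 134.33)
t = 1/852 (t = 1/(-1180 + 2032) = 1/852 ≈ 0.0011737)
t + G = 1/852 + 403/3 = 38151/284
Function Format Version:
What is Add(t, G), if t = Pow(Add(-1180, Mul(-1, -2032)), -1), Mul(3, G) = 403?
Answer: Rational(38151, 284) ≈ 134.33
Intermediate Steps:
G = Rational(403, 3) (G = Mul(Rational(1, 3), 403) = Rational(403, 3) ≈ 134.33)
t = Rational(1, 852) (t = Pow(Add(-1180, 2032), -1) = Pow(852, -1) = Rational(1, 852) ≈ 0.0011737)
Add(t, G) = Add(Rational(1, 852), Rational(403, 3)) = Rational(38151, 284)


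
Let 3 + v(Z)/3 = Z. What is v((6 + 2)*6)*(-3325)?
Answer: -448875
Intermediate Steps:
v(Z) = -9 + 3*Z
v((6 + 2)*6)*(-3325) = (-9 + 3*((6 + 2)*6))*(-3325) = (-9 + 3*(8*6))*(-3325) = (-9 + 3*48)*(-3325) = (-9 + 144)*(-3325) = 135*(-3325) = -448875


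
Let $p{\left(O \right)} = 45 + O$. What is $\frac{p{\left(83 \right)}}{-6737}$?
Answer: $- \frac{128}{6737} \approx -0.019$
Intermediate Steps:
$\frac{p{\left(83 \right)}}{-6737} = \frac{45 + 83}{-6737} = 128 \left(- \frac{1}{6737}\right) = - \frac{128}{6737}$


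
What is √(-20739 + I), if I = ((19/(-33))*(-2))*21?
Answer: I*√2506493/11 ≈ 143.93*I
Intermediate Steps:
I = 266/11 (I = ((19*(-1/33))*(-2))*21 = -19/33*(-2)*21 = (38/33)*21 = 266/11 ≈ 24.182)
√(-20739 + I) = √(-20739 + 266/11) = √(-227863/11) = I*√2506493/11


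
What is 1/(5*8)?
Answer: 1/40 ≈ 0.025000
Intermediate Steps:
1/(5*8) = 1/40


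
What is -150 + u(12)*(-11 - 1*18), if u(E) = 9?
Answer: -411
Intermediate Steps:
-150 + u(12)*(-11 - 1*18) = -150 + 9*(-11 - 1*18) = -150 + 9*(-11 - 18) = -150 + 9*(-29) = -150 - 261 = -411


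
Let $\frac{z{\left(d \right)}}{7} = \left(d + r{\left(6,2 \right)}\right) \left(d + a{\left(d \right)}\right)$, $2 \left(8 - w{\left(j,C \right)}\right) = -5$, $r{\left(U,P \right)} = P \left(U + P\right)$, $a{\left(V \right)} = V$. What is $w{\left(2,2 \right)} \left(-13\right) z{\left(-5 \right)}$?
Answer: $105105$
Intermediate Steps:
$r{\left(U,P \right)} = P \left(P + U\right)$
$w{\left(j,C \right)} = \frac{21}{2}$ ($w{\left(j,C \right)} = 8 - - \frac{5}{2} = 8 + \frac{5}{2} = \frac{21}{2}$)
$z{\left(d \right)} = 14 d \left(16 + d\right)$ ($z{\left(d \right)} = 7 \left(d + 2 \left(2 + 6\right)\right) \left(d + d\right) = 7 \left(d + 2 \cdot 8\right) 2 d = 7 \left(d + 16\right) 2 d = 7 \left(16 + d\right) 2 d = 7 \cdot 2 d \left(16 + d\right) = 14 d \left(16 + d\right)$)
$w{\left(2,2 \right)} \left(-13\right) z{\left(-5 \right)} = \frac{21}{2} \left(-13\right) 14 \left(-5\right) \left(16 - 5\right) = - \frac{273 \cdot 14 \left(-5\right) 11}{2} = \left(- \frac{273}{2}\right) \left(-770\right) = 105105$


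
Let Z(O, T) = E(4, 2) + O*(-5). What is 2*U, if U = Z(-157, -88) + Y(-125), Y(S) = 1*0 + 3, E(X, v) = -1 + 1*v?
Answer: 1578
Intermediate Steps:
E(X, v) = -1 + v
Z(O, T) = 1 - 5*O (Z(O, T) = (-1 + 2) + O*(-5) = 1 - 5*O)
Y(S) = 3 (Y(S) = 0 + 3 = 3)
U = 789 (U = (1 - 5*(-157)) + 3 = (1 + 785) + 3 = 786 + 3 = 789)
2*U = 2*789 = 1578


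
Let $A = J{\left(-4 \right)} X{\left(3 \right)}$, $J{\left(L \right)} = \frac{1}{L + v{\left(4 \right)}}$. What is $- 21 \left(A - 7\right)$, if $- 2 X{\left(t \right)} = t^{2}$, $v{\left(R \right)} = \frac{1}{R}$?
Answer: $\frac{609}{5} \approx 121.8$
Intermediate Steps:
$X{\left(t \right)} = - \frac{t^{2}}{2}$
$J{\left(L \right)} = \frac{1}{\frac{1}{4} + L}$ ($J{\left(L \right)} = \frac{1}{L + \frac{1}{4}} = \frac{1}{\frac{1}{4} + L}$)
$A = \frac{6}{5}$ ($A = \frac{4}{1 + 4 \left(-4\right)} \left(- \frac{3^{2}}{2}\right) = \frac{4}{1 - 16} \left(\left(- \frac{1}{2}\right) 9\right) = \frac{4}{-15} \left(- \frac{9}{2}\right) = 4 \left(- \frac{1}{15}\right) \left(- \frac{9}{2}\right) = \left(- \frac{4}{15}\right) \left(- \frac{9}{2}\right) = \frac{6}{5} \approx 1.2$)
$- 21 \left(A - 7\right) = - 21 \left(\frac{6}{5} - 7\right) = \left(-21\right) \left(- \frac{29}{5}\right) = \frac{609}{5}$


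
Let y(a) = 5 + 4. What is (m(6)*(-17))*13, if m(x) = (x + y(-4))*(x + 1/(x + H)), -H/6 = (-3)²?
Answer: -317135/16 ≈ -19821.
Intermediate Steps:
H = -54 (H = -6*(-3)² = -6*9 = -54)
y(a) = 9
m(x) = (9 + x)*(x + 1/(-54 + x)) (m(x) = (x + 9)*(x + 1/(x - 54)) = (9 + x)*(x + 1/(-54 + x)))
(m(6)*(-17))*13 = (((9 + 6³ - 485*6 - 45*6²)/(-54 + 6))*(-17))*13 = (((9 + 216 - 2910 - 45*36)/(-48))*(-17))*13 = (-(9 + 216 - 2910 - 1620)/48*(-17))*13 = (-1/48*(-4305)*(-17))*13 = ((1435/16)*(-17))*13 = -24395/16*13 = -317135/16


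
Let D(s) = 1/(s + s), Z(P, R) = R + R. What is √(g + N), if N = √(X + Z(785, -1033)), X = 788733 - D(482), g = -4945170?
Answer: √(-1148881675080 + 482*√182761623867)/482 ≈ 2223.6*I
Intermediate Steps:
Z(P, R) = 2*R
D(s) = 1/(2*s)
X = 760338611/964 (X = 788733 - 1/(2*482) = 788733 - 1*1/964 = 788733 - 1/964 = 760338611/964 ≈ 7.8873e+5)
N = √182761623867/482 (N = √(760338611/964 + 2*(-1033)) = √(760338611/964 - 2066) = √(758346987/964) = √182761623867/482 ≈ 886.94)
√(g + N) = √(-4945170 + √182761623867/482)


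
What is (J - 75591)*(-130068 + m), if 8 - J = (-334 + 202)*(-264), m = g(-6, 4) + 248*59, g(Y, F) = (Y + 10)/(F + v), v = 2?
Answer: 38242917886/3 ≈ 1.2748e+10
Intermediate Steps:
g(Y, F) = (10 + Y)/(2 + F) (g(Y, F) = (Y + 10)/(F + 2) = (10 + Y)/(2 + F))
m = 43898/3 (m = (10 - 6)/(2 + 4) + 248*59 = 4/6 + 14632 = (⅙)*4 + 14632 = ⅔ + 14632 = 43898/3 ≈ 14633.)
J = -34840 (J = 8 - (-334 + 202)*(-264) = 8 - (-132)*(-264) = 8 - 1*34848 = 8 - 34848 = -34840)
(J - 75591)*(-130068 + m) = (-34840 - 75591)*(-130068 + 43898/3) = -110431*(-346306/3) = 38242917886/3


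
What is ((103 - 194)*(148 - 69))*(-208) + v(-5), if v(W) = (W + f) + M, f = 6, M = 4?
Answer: 1495317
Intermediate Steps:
v(W) = 10 + W (v(W) = (W + 6) + 4 = (6 + W) + 4 = 10 + W)
((103 - 194)*(148 - 69))*(-208) + v(-5) = ((103 - 194)*(148 - 69))*(-208) + (10 - 5) = -91*79*(-208) + 5 = -7189*(-208) + 5 = 1495312 + 5 = 1495317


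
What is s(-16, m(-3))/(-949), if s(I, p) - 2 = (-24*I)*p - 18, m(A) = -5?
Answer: 1936/949 ≈ 2.0400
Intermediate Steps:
s(I, p) = -16 - 24*I*p (s(I, p) = 2 + ((-24*I)*p - 18) = 2 + (-24*I*p - 18) = 2 + (-18 - 24*I*p) = -16 - 24*I*p)
s(-16, m(-3))/(-949) = (-16 - 24*(-16)*(-5))/(-949) = (-16 - 1920)*(-1/949) = -1936*(-1/949) = 1936/949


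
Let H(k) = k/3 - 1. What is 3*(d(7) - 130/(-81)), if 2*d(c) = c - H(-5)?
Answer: 1043/54 ≈ 19.315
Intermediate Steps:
H(k) = -1 + k/3 (H(k) = k*(1/3) - 1 = k/3 - 1 = -1 + k/3)
d(c) = 4/3 + c/2 (d(c) = (c - (-1 + (1/3)*(-5)))/2 = (c - (-1 - 5/3))/2 = (c - 1*(-8/3))/2 = (c + 8/3)/2 = (8/3 + c)/2 = 4/3 + c/2)
3*(d(7) - 130/(-81)) = 3*((4/3 + (1/2)*7) - 130/(-81)) = 3*((4/3 + 7/2) - 130*(-1/81)) = 3*(29/6 + 130/81) = 3*(1043/162) = 1043/54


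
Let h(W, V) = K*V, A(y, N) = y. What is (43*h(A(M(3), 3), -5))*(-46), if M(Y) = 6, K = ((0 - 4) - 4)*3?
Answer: -237360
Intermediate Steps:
K = -24 (K = (-4 - 4)*3 = -8*3 = -24)
h(W, V) = -24*V
(43*h(A(M(3), 3), -5))*(-46) = (43*(-24*(-5)))*(-46) = (43*120)*(-46) = 5160*(-46) = -237360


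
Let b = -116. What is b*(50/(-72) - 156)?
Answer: 163589/9 ≈ 18177.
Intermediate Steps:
b*(50/(-72) - 156) = -116*(50/(-72) - 156) = -116*(50*(-1/72) - 156) = -116*(-25/36 - 156) = -116*(-5641/36) = 163589/9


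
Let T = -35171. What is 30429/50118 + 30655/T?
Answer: -155382977/587566726 ≈ -0.26445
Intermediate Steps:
30429/50118 + 30655/T = 30429/50118 + 30655/(-35171) = 30429*(1/50118) + 30655*(-1/35171) = 10143/16706 - 30655/35171 = -155382977/587566726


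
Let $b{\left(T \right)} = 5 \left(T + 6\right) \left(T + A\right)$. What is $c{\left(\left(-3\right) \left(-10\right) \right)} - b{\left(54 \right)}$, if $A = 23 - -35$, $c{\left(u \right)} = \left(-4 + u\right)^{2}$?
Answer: $-32924$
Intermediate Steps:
$A = 58$ ($A = 23 + 35 = 58$)
$b{\left(T \right)} = \left(30 + 5 T\right) \left(58 + T\right)$ ($b{\left(T \right)} = 5 \left(T + 6\right) \left(T + 58\right) = 5 \left(6 + T\right) \left(58 + T\right) = \left(30 + 5 T\right) \left(58 + T\right)$)
$c{\left(\left(-3\right) \left(-10\right) \right)} - b{\left(54 \right)} = \left(-4 - -30\right)^{2} - \left(1740 + 5 \cdot 54^{2} + 320 \cdot 54\right) = \left(-4 + 30\right)^{2} - \left(1740 + 5 \cdot 2916 + 17280\right) = 26^{2} - \left(1740 + 14580 + 17280\right) = 676 - 33600 = -32924$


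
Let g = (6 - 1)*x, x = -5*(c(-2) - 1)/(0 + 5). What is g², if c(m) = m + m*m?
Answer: 25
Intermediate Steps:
c(m) = m + m²
x = -1 (x = -5*(-2*(1 - 2) - 1)/(0 + 5) = -5*(-2*(-1) - 1)/5 = -5*(2 - 1)/5 = -5/5 = -5*⅕ = -1)
g = -5 (g = (6 - 1)*(-1) = 5*(-1) = -5)
g² = (-5)² = 25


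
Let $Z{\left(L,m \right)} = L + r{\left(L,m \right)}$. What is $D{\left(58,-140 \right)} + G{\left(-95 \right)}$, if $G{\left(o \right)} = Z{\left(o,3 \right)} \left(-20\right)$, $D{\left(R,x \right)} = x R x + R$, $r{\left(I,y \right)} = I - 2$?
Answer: $1140698$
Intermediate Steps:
$r{\left(I,y \right)} = -2 + I$ ($r{\left(I,y \right)} = I - 2 = -2 + I$)
$Z{\left(L,m \right)} = -2 + 2 L$ ($Z{\left(L,m \right)} = L + \left(-2 + L\right) = -2 + 2 L$)
$D{\left(R,x \right)} = R + R x^{2}$ ($D{\left(R,x \right)} = R x x + R = R x^{2} + R = R + R x^{2}$)
$G{\left(o \right)} = 40 - 40 o$ ($G{\left(o \right)} = \left(-2 + 2 o\right) \left(-20\right) = 40 - 40 o$)
$D{\left(58,-140 \right)} + G{\left(-95 \right)} = 58 \left(1 + \left(-140\right)^{2}\right) + \left(40 - -3800\right) = 58 \left(1 + 19600\right) + \left(40 + 3800\right) = 58 \cdot 19601 + 3840 = 1136858 + 3840 = 1140698$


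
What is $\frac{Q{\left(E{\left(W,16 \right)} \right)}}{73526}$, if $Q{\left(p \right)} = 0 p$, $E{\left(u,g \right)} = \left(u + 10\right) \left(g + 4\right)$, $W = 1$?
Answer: $0$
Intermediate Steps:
$E{\left(u,g \right)} = \left(4 + g\right) \left(10 + u\right)$ ($E{\left(u,g \right)} = \left(10 + u\right) \left(4 + g\right) = \left(4 + g\right) \left(10 + u\right)$)
$Q{\left(p \right)} = 0$
$\frac{Q{\left(E{\left(W,16 \right)} \right)}}{73526} = \frac{0}{73526} = 0 \cdot \frac{1}{73526} = 0$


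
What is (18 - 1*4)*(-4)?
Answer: -56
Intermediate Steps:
(18 - 1*4)*(-4) = (18 - 4)*(-4) = 14*(-4) = -56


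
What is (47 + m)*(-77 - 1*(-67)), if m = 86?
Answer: -1330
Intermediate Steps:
(47 + m)*(-77 - 1*(-67)) = (47 + 86)*(-77 - 1*(-67)) = 133*(-77 + 67) = 133*(-10) = -1330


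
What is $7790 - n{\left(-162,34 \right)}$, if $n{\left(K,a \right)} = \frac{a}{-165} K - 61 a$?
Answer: $\frac{540684}{55} \approx 9830.6$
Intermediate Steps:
$n{\left(K,a \right)} = - 61 a - \frac{K a}{165}$ ($n{\left(K,a \right)} = a \left(- \frac{1}{165}\right) K - 61 a = - \frac{a}{165} K - 61 a = - \frac{K a}{165} - 61 a = - 61 a - \frac{K a}{165}$)
$7790 - n{\left(-162,34 \right)} = 7790 - \left(- \frac{1}{165}\right) 34 \left(10065 - 162\right) = 7790 - \left(- \frac{1}{165}\right) 34 \cdot 9903 = 7790 - - \frac{112234}{55} = 7790 + \frac{112234}{55} = \frac{540684}{55}$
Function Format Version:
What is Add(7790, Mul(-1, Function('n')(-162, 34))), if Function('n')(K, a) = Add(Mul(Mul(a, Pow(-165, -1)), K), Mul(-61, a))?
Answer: Rational(540684, 55) ≈ 9830.6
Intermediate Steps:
Function('n')(K, a) = Add(Mul(-61, a), Mul(Rational(-1, 165), K, a)) (Function('n')(K, a) = Add(Mul(Mul(a, Rational(-1, 165)), K), Mul(-61, a)) = Add(Mul(Mul(Rational(-1, 165), a), K), Mul(-61, a)) = Add(Mul(Rational(-1, 165), K, a), Mul(-61, a)) = Add(Mul(-61, a), Mul(Rational(-1, 165), K, a)))
Add(7790, Mul(-1, Function('n')(-162, 34))) = Add(7790, Mul(-1, Mul(Rational(-1, 165), 34, Add(10065, -162)))) = Add(7790, Mul(-1, Mul(Rational(-1, 165), 34, 9903))) = Add(7790, Mul(-1, Rational(-112234, 55))) = Add(7790, Rational(112234, 55)) = Rational(540684, 55)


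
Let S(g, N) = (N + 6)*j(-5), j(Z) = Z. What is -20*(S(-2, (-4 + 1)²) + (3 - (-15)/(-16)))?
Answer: 5835/4 ≈ 1458.8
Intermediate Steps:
S(g, N) = -30 - 5*N (S(g, N) = (N + 6)*(-5) = (6 + N)*(-5) = -30 - 5*N)
-20*(S(-2, (-4 + 1)²) + (3 - (-15)/(-16))) = -20*((-30 - 5*(-4 + 1)²) + (3 - (-15)/(-16))) = -20*((-30 - 5*(-3)²) + (3 - (-15)*(-1)/16)) = -20*((-30 - 5*9) + (3 - 1*15/16)) = -20*((-30 - 45) + (3 - 15/16)) = -20*(-75 + 33/16) = -20*(-1167/16) = 5835/4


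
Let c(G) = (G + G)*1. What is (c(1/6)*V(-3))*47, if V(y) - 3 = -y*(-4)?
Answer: -141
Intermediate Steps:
c(G) = 2*G (c(G) = (2*G)*1 = 2*G)
V(y) = 3 + 4*y (V(y) = 3 - y*(-4) = 3 - (-4)*y = 3 + 4*y)
(c(1/6)*V(-3))*47 = ((2/6)*(3 + 4*(-3)))*47 = ((2*(1/6))*(3 - 12))*47 = ((1/3)*(-9))*47 = -3*47 = -141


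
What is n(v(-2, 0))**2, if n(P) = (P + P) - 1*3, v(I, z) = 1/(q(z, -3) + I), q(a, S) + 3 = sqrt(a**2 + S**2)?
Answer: 16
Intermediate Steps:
q(a, S) = -3 + sqrt(S**2 + a**2) (q(a, S) = -3 + sqrt(a**2 + S**2) = -3 + sqrt(S**2 + a**2))
v(I, z) = 1/(-3 + I + sqrt(9 + z**2)) (v(I, z) = 1/((-3 + sqrt((-3)**2 + z**2)) + I) = 1/((-3 + sqrt(9 + z**2)) + I) = 1/(-3 + I + sqrt(9 + z**2)))
n(P) = -3 + 2*P (n(P) = 2*P - 3 = -3 + 2*P)
n(v(-2, 0))**2 = (-3 + 2/(-3 - 2 + sqrt(9 + 0**2)))**2 = (-3 + 2/(-3 - 2 + sqrt(9 + 0)))**2 = (-3 + 2/(-3 - 2 + sqrt(9)))**2 = (-3 + 2/(-3 - 2 + 3))**2 = (-3 + 2/(-2))**2 = (-3 + 2*(-1/2))**2 = (-3 - 1)**2 = (-4)**2 = 16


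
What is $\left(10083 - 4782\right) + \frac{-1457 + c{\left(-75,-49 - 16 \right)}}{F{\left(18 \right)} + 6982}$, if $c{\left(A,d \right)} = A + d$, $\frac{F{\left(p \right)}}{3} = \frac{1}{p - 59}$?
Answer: $\frac{1517393482}{286259} \approx 5300.8$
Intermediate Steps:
$F{\left(p \right)} = \frac{3}{-59 + p}$ ($F{\left(p \right)} = \frac{3}{p - 59} = \frac{3}{-59 + p}$)
$\left(10083 - 4782\right) + \frac{-1457 + c{\left(-75,-49 - 16 \right)}}{F{\left(18 \right)} + 6982} = \left(10083 - 4782\right) + \frac{-1457 - 140}{\frac{3}{-59 + 18} + 6982} = 5301 + \frac{-1457 - 140}{\frac{3}{-41} + 6982} = 5301 + \frac{-1457 - 140}{3 \left(- \frac{1}{41}\right) + 6982} = 5301 - \frac{1597}{- \frac{3}{41} + 6982} = 5301 - \frac{1597}{\frac{286259}{41}} = 5301 - \frac{65477}{286259} = \frac{1517393482}{286259}$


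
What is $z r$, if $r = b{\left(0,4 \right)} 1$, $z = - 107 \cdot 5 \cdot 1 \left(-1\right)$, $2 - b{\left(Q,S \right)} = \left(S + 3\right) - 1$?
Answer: $-2140$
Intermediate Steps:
$b{\left(Q,S \right)} = - S$ ($b{\left(Q,S \right)} = 2 - \left(\left(S + 3\right) - 1\right) = 2 - \left(\left(3 + S\right) - 1\right) = 2 - \left(2 + S\right) = - S$)
$z = 535$ ($z = - 107 \cdot 5 \left(-1\right) = \left(-107\right) \left(-5\right) = 535$)
$r = -4$ ($r = \left(-1\right) 4 \cdot 1 = \left(-4\right) 1 = -4$)
$z r = 535 \left(-4\right) = -2140$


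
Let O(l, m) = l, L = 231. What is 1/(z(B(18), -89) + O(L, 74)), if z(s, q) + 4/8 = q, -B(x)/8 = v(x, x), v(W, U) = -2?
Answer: 2/283 ≈ 0.0070671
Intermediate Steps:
B(x) = 16 (B(x) = -8*(-2) = 16)
z(s, q) = -1/2 + q
1/(z(B(18), -89) + O(L, 74)) = 1/((-1/2 - 89) + 231) = 1/(-179/2 + 231) = 1/(283/2) = 2/283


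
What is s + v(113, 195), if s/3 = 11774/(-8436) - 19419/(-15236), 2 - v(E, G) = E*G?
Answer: -235997328459/10710908 ≈ -22033.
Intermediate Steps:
v(E, G) = 2 - E*G
s = -3892495/10710908 (s = 3*(11774/(-8436) - 19419/(-15236)) = 3*(11774*(-1/8436) - 19419*(-1/15236)) = 3*(-5887/4218 + 19419/15236) = 3*(-3892495/32132724) = -3892495/10710908 ≈ -0.36341)
s + v(113, 195) = -3892495/10710908 + (2 - 1*113*195) = -3892495/10710908 + (2 - 22035) = -3892495/10710908 - 22033 = -235997328459/10710908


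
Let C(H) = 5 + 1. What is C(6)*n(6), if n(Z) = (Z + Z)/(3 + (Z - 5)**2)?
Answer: 18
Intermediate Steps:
C(H) = 6
n(Z) = 2*Z/(3 + (-5 + Z)**2) (n(Z) = (2*Z)/(3 + (-5 + Z)**2) = 2*Z/(3 + (-5 + Z)**2))
C(6)*n(6) = 6*(2*6/(3 + (-5 + 6)**2)) = 6*(2*6/(3 + 1**2)) = 6*(2*6/(3 + 1)) = 6*(2*6/4) = 6*(2*6*(1/4)) = 6*3 = 18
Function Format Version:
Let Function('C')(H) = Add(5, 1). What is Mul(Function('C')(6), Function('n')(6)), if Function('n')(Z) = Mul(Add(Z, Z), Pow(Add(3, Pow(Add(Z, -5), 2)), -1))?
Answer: 18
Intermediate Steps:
Function('C')(H) = 6
Function('n')(Z) = Mul(2, Z, Pow(Add(3, Pow(Add(-5, Z), 2)), -1)) (Function('n')(Z) = Mul(Mul(2, Z), Pow(Add(3, Pow(Add(-5, Z), 2)), -1)) = Mul(2, Z, Pow(Add(3, Pow(Add(-5, Z), 2)), -1)))
Mul(Function('C')(6), Function('n')(6)) = Mul(6, Mul(2, 6, Pow(Add(3, Pow(Add(-5, 6), 2)), -1))) = Mul(6, Mul(2, 6, Pow(Add(3, Pow(1, 2)), -1))) = Mul(6, Mul(2, 6, Pow(Add(3, 1), -1))) = Mul(6, Mul(2, 6, Pow(4, -1))) = Mul(6, Mul(2, 6, Rational(1, 4))) = Mul(6, 3) = 18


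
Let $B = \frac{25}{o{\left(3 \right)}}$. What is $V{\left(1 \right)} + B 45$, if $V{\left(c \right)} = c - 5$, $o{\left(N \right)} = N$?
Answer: $371$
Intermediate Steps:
$V{\left(c \right)} = -5 + c$ ($V{\left(c \right)} = c - 5 = -5 + c$)
$B = \frac{25}{3} \approx 8.3333$
$V{\left(1 \right)} + B 45 = \left(-5 + 1\right) + \frac{25}{3} \cdot 45 = -4 + 375 = 371$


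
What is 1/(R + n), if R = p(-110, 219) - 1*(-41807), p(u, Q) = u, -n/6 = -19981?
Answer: 1/161583 ≈ 6.1888e-6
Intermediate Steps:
n = 119886 (n = -6*(-19981) = 119886)
R = 41697 (R = -110 - 1*(-41807) = -110 + 41807 = 41697)
1/(R + n) = 1/(41697 + 119886) = 1/161583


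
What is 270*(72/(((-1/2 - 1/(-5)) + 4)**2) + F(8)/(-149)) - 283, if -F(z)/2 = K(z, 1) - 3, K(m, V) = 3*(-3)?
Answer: 223058257/203981 ≈ 1093.5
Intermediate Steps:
K(m, V) = -9
F(z) = 24 (F(z) = -2*(-9 - 3) = -2*(-12) = 24)
270*(72/(((-1/2 - 1/(-5)) + 4)**2) + F(8)/(-149)) - 283 = 270*(72/(((-1/2 - 1/(-5)) + 4)**2) + 24/(-149)) - 283 = 270*(72/(((-1*1/2 - 1*(-1/5)) + 4)**2) + 24*(-1/149)) - 283 = 270*(72/(((-1/2 + 1/5) + 4)**2) - 24/149) - 283 = 270*(72/((-3/10 + 4)**2) - 24/149) - 283 = 270*(72/((37/10)**2) - 24/149) - 283 = 270*(72/(1369/100) - 24/149) - 283 = 270*(72*(100/1369) - 24/149) - 283 = 270*(7200/1369 - 24/149) - 283 = 270*(1039944/203981) - 283 = 280784880/203981 - 283 = 223058257/203981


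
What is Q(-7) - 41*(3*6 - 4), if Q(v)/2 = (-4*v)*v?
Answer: -966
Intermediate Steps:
Q(v) = -8*v² (Q(v) = 2*((-4*v)*v) = 2*(-4*v²) = -8*v²)
Q(-7) - 41*(3*6 - 4) = -8*(-7)² - 41*(3*6 - 4) = -8*49 - 41*(18 - 4) = -392 - 41*14 = -392 - 574 = -966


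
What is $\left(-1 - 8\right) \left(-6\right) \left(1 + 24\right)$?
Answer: $1350$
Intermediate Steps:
$\left(-1 - 8\right) \left(-6\right) \left(1 + 24\right) = \left(-9\right) \left(-6\right) 25 = 54 \cdot 25 = 1350$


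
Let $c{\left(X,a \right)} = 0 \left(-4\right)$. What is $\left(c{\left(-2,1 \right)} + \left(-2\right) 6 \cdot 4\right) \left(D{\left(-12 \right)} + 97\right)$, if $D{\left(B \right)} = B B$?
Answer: $-11568$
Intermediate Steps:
$D{\left(B \right)} = B^{2}$
$c{\left(X,a \right)} = 0$
$\left(c{\left(-2,1 \right)} + \left(-2\right) 6 \cdot 4\right) \left(D{\left(-12 \right)} + 97\right) = \left(0 + \left(-2\right) 6 \cdot 4\right) \left(\left(-12\right)^{2} + 97\right) = \left(0 - 48\right) \left(144 + 97\right) = \left(0 - 48\right) 241 = \left(-48\right) 241 = -11568$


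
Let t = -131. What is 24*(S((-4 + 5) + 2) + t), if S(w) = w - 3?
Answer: -3144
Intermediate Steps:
S(w) = -3 + w
24*(S((-4 + 5) + 2) + t) = 24*((-3 + ((-4 + 5) + 2)) - 131) = 24*((-3 + (1 + 2)) - 131) = 24*((-3 + 3) - 131) = 24*(0 - 131) = 24*(-131) = -3144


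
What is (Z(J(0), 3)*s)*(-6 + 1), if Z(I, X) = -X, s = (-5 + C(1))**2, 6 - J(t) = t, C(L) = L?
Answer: 240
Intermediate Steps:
J(t) = 6 - t
s = 16 (s = (-5 + 1)**2 = (-4)**2 = 16)
(Z(J(0), 3)*s)*(-6 + 1) = (-1*3*16)*(-6 + 1) = -3*16*(-5) = -48*(-5) = 240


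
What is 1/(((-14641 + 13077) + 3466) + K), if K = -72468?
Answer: -1/70566 ≈ -1.4171e-5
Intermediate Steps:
1/(((-14641 + 13077) + 3466) + K) = 1/(((-14641 + 13077) + 3466) - 72468) = 1/((-1564 + 3466) - 72468) = 1/(1902 - 72468) = 1/(-70566) = -1/70566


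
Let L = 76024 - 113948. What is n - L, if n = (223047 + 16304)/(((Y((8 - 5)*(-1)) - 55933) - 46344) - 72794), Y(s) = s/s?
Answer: 948445047/25010 ≈ 37923.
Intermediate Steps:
L = -37924
Y(s) = 1
n = -34193/25010 (n = (223047 + 16304)/(((1 - 55933) - 46344) - 72794) = 239351/((-55932 - 46344) - 72794) = 239351/(-102276 - 72794) = 239351/(-175070) = 239351*(-1/175070) = -34193/25010 ≈ -1.3672)
n - L = -34193/25010 - 1*(-37924) = -34193/25010 + 37924 = 948445047/25010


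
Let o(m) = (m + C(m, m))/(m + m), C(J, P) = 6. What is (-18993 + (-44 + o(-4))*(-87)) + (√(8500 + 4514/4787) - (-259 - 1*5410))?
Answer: -37897/4 + √194802245018/4787 ≈ -9382.0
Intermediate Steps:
o(m) = (6 + m)/(2*m) (o(m) = (m + 6)/(m + m) = (6 + m)/((2*m)) = (6 + m)*(1/(2*m)) = (6 + m)/(2*m))
(-18993 + (-44 + o(-4))*(-87)) + (√(8500 + 4514/4787) - (-259 - 1*5410)) = (-18993 + (-44 + (½)*(6 - 4)/(-4))*(-87)) + (√(8500 + 4514/4787) - (-259 - 1*5410)) = (-18993 + (-44 + (½)*(-¼)*2)*(-87)) + (√(8500 + 4514*(1/4787)) - (-259 - 5410)) = (-18993 + (-44 - ¼)*(-87)) + (√(8500 + 4514/4787) - 1*(-5669)) = (-18993 - 177/4*(-87)) + (√(40694014/4787) + 5669) = (-18993 + 15399/4) + (√194802245018/4787 + 5669) = -60573/4 + (5669 + √194802245018/4787) = -37897/4 + √194802245018/4787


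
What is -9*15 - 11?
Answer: -146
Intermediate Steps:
-9*15 - 11 = -135 - 11 = -146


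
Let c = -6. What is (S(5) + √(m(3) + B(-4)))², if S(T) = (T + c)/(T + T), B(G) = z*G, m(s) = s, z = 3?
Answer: (-1 + 30*I)²/100 ≈ -8.99 - 0.6*I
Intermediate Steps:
B(G) = 3*G
S(T) = (-6 + T)/(2*T) (S(T) = (T - 6)/(T + T) = (-6 + T)/((2*T)) = (-6 + T)*(1/(2*T)) = (-6 + T)/(2*T))
(S(5) + √(m(3) + B(-4)))² = ((½)*(-6 + 5)/5 + √(3 + 3*(-4)))² = ((½)*(⅕)*(-1) + √(3 - 12))² = (-⅒ + √(-9))² = (-⅒ + 3*I)²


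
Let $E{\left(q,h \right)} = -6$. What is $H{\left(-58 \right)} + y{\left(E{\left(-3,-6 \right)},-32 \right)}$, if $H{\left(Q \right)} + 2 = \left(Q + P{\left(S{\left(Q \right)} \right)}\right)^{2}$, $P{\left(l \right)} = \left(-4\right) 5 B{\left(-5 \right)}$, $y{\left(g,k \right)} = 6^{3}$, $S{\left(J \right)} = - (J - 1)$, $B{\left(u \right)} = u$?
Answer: $1978$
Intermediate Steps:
$S{\left(J \right)} = 1 - J$ ($S{\left(J \right)} = - (-1 + J) = 1 - J$)
$y{\left(g,k \right)} = 216$
$P{\left(l \right)} = 100$ ($P{\left(l \right)} = \left(-4\right) 5 \left(-5\right) = \left(-20\right) \left(-5\right) = 100$)
$H{\left(Q \right)} = -2 + \left(100 + Q\right)^{2}$ ($H{\left(Q \right)} = -2 + \left(Q + 100\right)^{2} = -2 + \left(100 + Q\right)^{2}$)
$H{\left(-58 \right)} + y{\left(E{\left(-3,-6 \right)},-32 \right)} = \left(-2 + \left(100 - 58\right)^{2}\right) + 216 = \left(-2 + 42^{2}\right) + 216 = \left(-2 + 1764\right) + 216 = 1762 + 216 = 1978$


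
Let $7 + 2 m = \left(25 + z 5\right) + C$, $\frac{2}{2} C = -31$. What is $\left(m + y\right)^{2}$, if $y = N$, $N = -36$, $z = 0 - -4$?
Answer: $\frac{4225}{4} \approx 1056.3$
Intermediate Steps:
$z = 4$ ($z = 0 + 4 = 4$)
$C = -31$
$m = \frac{7}{2}$ ($m = - \frac{7}{2} + \frac{\left(25 + 4 \cdot 5\right) - 31}{2} = - \frac{7}{2} + \frac{\left(25 + 20\right) - 31}{2} = - \frac{7}{2} + \frac{45 - 31}{2} = - \frac{7}{2} + \frac{1}{2} \cdot 14 = - \frac{7}{2} + 7 = \frac{7}{2} \approx 3.5$)
$y = -36$
$\left(m + y\right)^{2} = \left(\frac{7}{2} - 36\right)^{2} = \left(- \frac{65}{2}\right)^{2} = \frac{4225}{4}$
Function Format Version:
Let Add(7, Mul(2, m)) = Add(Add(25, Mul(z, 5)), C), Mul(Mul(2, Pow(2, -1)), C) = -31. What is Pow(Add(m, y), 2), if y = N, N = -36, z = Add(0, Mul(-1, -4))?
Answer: Rational(4225, 4) ≈ 1056.3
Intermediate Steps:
z = 4 (z = Add(0, 4) = 4)
C = -31
m = Rational(7, 2) (m = Add(Rational(-7, 2), Mul(Rational(1, 2), Add(Add(25, Mul(4, 5)), -31))) = Add(Rational(-7, 2), Mul(Rational(1, 2), Add(Add(25, 20), -31))) = Add(Rational(-7, 2), Mul(Rational(1, 2), Add(45, -31))) = Add(Rational(-7, 2), Mul(Rational(1, 2), 14)) = Add(Rational(-7, 2), 7) = Rational(7, 2) ≈ 3.5000)
y = -36
Pow(Add(m, y), 2) = Pow(Add(Rational(7, 2), -36), 2) = Pow(Rational(-65, 2), 2) = Rational(4225, 4)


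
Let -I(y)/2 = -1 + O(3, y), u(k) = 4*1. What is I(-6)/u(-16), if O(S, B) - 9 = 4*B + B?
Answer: 11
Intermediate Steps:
u(k) = 4
O(S, B) = 9 + 5*B (O(S, B) = 9 + (4*B + B) = 9 + 5*B)
I(y) = -16 - 10*y (I(y) = -2*(-1 + (9 + 5*y)) = -2*(8 + 5*y) = -16 - 10*y)
I(-6)/u(-16) = (-16 - 10*(-6))/4 = (-16 + 60)*(¼) = 44*(¼) = 11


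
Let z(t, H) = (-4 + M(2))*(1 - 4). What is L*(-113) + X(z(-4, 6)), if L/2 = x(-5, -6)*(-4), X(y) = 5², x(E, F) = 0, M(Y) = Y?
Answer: 25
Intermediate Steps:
z(t, H) = 6 (z(t, H) = (-4 + 2)*(1 - 4) = -2*(-3) = 6)
X(y) = 25
L = 0 (L = 2*(0*(-4)) = 2*0 = 0)
L*(-113) + X(z(-4, 6)) = 0*(-113) + 25 = 0 + 25 = 25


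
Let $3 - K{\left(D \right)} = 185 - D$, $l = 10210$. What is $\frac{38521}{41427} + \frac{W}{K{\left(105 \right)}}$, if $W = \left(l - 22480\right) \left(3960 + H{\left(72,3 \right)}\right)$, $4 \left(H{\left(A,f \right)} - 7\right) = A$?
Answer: $\frac{2025615486767}{3189879} \approx 6.3501 \cdot 10^{5}$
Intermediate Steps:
$K{\left(D \right)} = -182 + D$ ($K{\left(D \right)} = 3 - \left(185 - D\right) = 3 + \left(-185 + D\right) = -182 + D$)
$H{\left(A,f \right)} = 7 + \frac{A}{4}$
$W = -48895950$ ($W = \left(10210 - 22480\right) \left(3960 + \left(7 + \frac{1}{4} \cdot 72\right)\right) = - 12270 \left(3960 + \left(7 + 18\right)\right) = - 12270 \left(3960 + 25\right) = \left(-12270\right) 3985 = -48895950$)
$\frac{38521}{41427} + \frac{W}{K{\left(105 \right)}} = \frac{38521}{41427} - \frac{48895950}{-182 + 105} = 38521 \cdot \frac{1}{41427} - \frac{48895950}{-77} = \frac{38521}{41427} - - \frac{48895950}{77} = \frac{38521}{41427} + \frac{48895950}{77} = \frac{2025615486767}{3189879}$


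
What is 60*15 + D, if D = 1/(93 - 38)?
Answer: 49501/55 ≈ 900.02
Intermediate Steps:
D = 1/55 ≈ 0.018182
60*15 + D = 60*15 + 1/55 = 900 + 1/55 = 49501/55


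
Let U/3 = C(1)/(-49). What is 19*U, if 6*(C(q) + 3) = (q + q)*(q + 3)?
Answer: 95/49 ≈ 1.9388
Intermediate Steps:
C(q) = -3 + q*(3 + q)/3 (C(q) = -3 + ((q + q)*(q + 3))/6 = -3 + ((2*q)*(3 + q))/6 = -3 + (2*q*(3 + q))/6 = -3 + q*(3 + q)/3)
U = 5/49 (U = 3*((-3 + 1 + (⅓)*1²)/(-49)) = 3*((-3 + 1 + (⅓)*1)*(-1/49)) = 3*((-3 + 1 + ⅓)*(-1/49)) = 3*(-5/3*(-1/49)) = 3*(5/147) = 5/49 ≈ 0.10204)
19*U = 19*(5/49) = 95/49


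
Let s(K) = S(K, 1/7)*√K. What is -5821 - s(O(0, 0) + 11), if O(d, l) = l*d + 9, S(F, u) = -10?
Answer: -5821 + 20*√5 ≈ -5776.3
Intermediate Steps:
O(d, l) = 9 + d*l (O(d, l) = d*l + 9 = 9 + d*l)
s(K) = -10*√K
-5821 - s(O(0, 0) + 11) = -5821 - (-10)*√((9 + 0*0) + 11) = -5821 - (-10)*√((9 + 0) + 11) = -5821 - (-10)*√(9 + 11) = -5821 - (-10)*√20 = -5821 - (-10)*2*√5 = -5821 - (-20)*√5 = -5821 + 20*√5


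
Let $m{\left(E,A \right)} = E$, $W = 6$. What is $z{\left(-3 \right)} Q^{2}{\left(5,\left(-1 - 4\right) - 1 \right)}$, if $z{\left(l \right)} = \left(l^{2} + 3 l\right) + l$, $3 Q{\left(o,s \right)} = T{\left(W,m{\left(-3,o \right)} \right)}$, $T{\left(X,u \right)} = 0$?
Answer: $0$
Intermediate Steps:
$Q{\left(o,s \right)} = 0$ ($Q{\left(o,s \right)} = \frac{1}{3} \cdot 0 = 0$)
$z{\left(l \right)} = l^{2} + 4 l$
$z{\left(-3 \right)} Q^{2}{\left(5,\left(-1 - 4\right) - 1 \right)} = - 3 \left(4 - 3\right) 0^{2} = \left(-3\right) 1 \cdot 0 = \left(-3\right) 0 = 0$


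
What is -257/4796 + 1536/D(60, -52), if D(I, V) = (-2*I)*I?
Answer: -96011/359700 ≈ -0.26692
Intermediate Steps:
D(I, V) = -2*I²
-257/4796 + 1536/D(60, -52) = -257/4796 + 1536/((-2*60²)) = -257*1/4796 + 1536/((-2*3600)) = -257/4796 + 1536/(-7200) = -257/4796 + 1536*(-1/7200) = -257/4796 - 16/75 = -96011/359700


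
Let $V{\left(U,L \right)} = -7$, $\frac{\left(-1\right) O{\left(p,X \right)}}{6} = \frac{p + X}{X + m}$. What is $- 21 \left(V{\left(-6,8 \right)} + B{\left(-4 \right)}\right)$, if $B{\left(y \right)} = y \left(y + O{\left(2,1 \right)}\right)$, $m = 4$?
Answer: $- \frac{2457}{5} \approx -491.4$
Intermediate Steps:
$O{\left(p,X \right)} = - \frac{6 \left(X + p\right)}{4 + X}$ ($O{\left(p,X \right)} = - 6 \frac{p + X}{X + 4} = - 6 \frac{X + p}{4 + X} = - \frac{6 \left(X + p\right)}{4 + X}$)
$B{\left(y \right)} = y \left(- \frac{18}{5} + y\right)$ ($B{\left(y \right)} = y \left(y + \frac{6 \left(\left(-1\right) 1 - 2\right)}{4 + 1}\right) = y \left(y + \frac{6 \left(-1 - 2\right)}{5}\right) = y \left(y + 6 \cdot \frac{1}{5} \left(-3\right)\right) = y \left(y - \frac{18}{5}\right) = y \left(- \frac{18}{5} + y\right)$)
$- 21 \left(V{\left(-6,8 \right)} + B{\left(-4 \right)}\right) = - 21 \left(-7 + \frac{1}{5} \left(-4\right) \left(-18 + 5 \left(-4\right)\right)\right) = - 21 \left(-7 + \frac{1}{5} \left(-4\right) \left(-18 - 20\right)\right) = - 21 \left(-7 + \frac{1}{5} \left(-4\right) \left(-38\right)\right) = - 21 \left(-7 + \frac{152}{5}\right) = \left(-21\right) \frac{117}{5} = - \frac{2457}{5}$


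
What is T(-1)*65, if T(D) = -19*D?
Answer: 1235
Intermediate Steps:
T(-1)*65 = -19*(-1)*65 = 19*65 = 1235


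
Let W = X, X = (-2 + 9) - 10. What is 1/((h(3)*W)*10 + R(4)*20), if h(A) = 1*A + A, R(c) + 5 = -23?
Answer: -1/740 ≈ -0.0013514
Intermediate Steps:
X = -3 (X = 7 - 10 = -3)
W = -3
R(c) = -28 (R(c) = -5 - 23 = -28)
h(A) = 2*A (h(A) = A + A = 2*A)
1/((h(3)*W)*10 + R(4)*20) = 1/(((2*3)*(-3))*10 - 28*20) = 1/((6*(-3))*10 - 560) = 1/(-18*10 - 560) = 1/(-180 - 560) = 1/(-740) = -1/740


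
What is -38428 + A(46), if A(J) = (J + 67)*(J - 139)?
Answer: -48937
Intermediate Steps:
A(J) = (-139 + J)*(67 + J) (A(J) = (67 + J)*(-139 + J) = (-139 + J)*(67 + J))
-38428 + A(46) = -38428 + (-9313 + 46**2 - 72*46) = -38428 + (-9313 + 2116 - 3312) = -38428 - 10509 = -48937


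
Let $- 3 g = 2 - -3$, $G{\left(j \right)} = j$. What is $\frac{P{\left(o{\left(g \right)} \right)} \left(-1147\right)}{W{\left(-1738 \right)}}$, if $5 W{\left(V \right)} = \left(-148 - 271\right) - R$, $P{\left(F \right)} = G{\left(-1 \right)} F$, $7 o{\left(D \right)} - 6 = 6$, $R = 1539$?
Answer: $- \frac{34410}{6853} \approx -5.0212$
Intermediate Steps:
$g = - \frac{5}{3}$ ($g = - \frac{2 - -3}{3} = - \frac{2 + 3}{3} = \left(- \frac{1}{3}\right) 5 = - \frac{5}{3} \approx -1.6667$)
$o{\left(D \right)} = \frac{12}{7}$ ($o{\left(D \right)} = \frac{6}{7} + \frac{1}{7} \cdot 6 = \frac{6}{7} + \frac{6}{7} = \frac{12}{7}$)
$P{\left(F \right)} = - F$
$W{\left(V \right)} = - \frac{1958}{5}$ ($W{\left(V \right)} = \frac{\left(-148 - 271\right) - 1539}{5} = \frac{-419 - 1539}{5} = \frac{1}{5} \left(-1958\right) = - \frac{1958}{5}$)
$\frac{P{\left(o{\left(g \right)} \right)} \left(-1147\right)}{W{\left(-1738 \right)}} = \frac{\left(-1\right) \frac{12}{7} \left(-1147\right)}{- \frac{1958}{5}} = \left(- \frac{12}{7}\right) \left(-1147\right) \left(- \frac{5}{1958}\right) = \frac{13764}{7} \left(- \frac{5}{1958}\right) = - \frac{34410}{6853}$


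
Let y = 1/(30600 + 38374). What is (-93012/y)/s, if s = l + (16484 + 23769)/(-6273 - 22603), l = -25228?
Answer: 61750456716896/242841327 ≈ 2.5428e+5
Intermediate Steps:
s = -728523981/28876 (s = -25228 + (16484 + 23769)/(-6273 - 22603) = -25228 + 40253/(-28876) = -25228 + 40253*(-1/28876) = -25228 - 40253/28876 = -728523981/28876 ≈ -25229.)
y = 1/68974 ≈ 1.4498e-5
(-93012/y)/s = (-93012/1/68974)/(-728523981/28876) = -93012*68974*(-28876/728523981) = -6415409688*(-28876/728523981) = 61750456716896/242841327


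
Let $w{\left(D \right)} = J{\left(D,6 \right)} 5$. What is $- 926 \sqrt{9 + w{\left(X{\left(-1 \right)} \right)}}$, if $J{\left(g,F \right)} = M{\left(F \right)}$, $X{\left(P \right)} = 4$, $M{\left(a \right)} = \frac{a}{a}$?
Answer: $- 926 \sqrt{14} \approx -3464.8$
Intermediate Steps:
$M{\left(a \right)} = 1$
$J{\left(g,F \right)} = 1$
$w{\left(D \right)} = 5$ ($w{\left(D \right)} = 1 \cdot 5 = 5$)
$- 926 \sqrt{9 + w{\left(X{\left(-1 \right)} \right)}} = - 926 \sqrt{9 + 5} = - 926 \sqrt{14}$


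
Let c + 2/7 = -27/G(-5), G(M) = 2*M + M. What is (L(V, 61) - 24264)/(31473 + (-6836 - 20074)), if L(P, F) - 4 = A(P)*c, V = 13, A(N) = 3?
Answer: -848941/159705 ≈ -5.3157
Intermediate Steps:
G(M) = 3*M
c = 53/35 (c = -2/7 - 27/(3*(-5)) = -2/7 - 27/(-15) = -2/7 - 27*(-1/15) = -2/7 + 9/5 = 53/35 ≈ 1.5143)
L(P, F) = 299/35 (L(P, F) = 4 + 3*(53/35) = 4 + 159/35 = 299/35)
(L(V, 61) - 24264)/(31473 + (-6836 - 20074)) = (299/35 - 24264)/(31473 + (-6836 - 20074)) = -848941/(35*(31473 - 26910)) = -848941/35/4563 = -848941/35*1/4563 = -848941/159705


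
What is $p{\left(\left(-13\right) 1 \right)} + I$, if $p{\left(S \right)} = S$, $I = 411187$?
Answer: $411174$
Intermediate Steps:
$p{\left(\left(-13\right) 1 \right)} + I = \left(-13\right) 1 + 411187 = -13 + 411187 = 411174$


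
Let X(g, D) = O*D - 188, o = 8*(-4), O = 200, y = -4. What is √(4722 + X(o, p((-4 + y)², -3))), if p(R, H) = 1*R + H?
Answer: √16734 ≈ 129.36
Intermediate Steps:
p(R, H) = H + R (p(R, H) = R + H = H + R)
o = -32
X(g, D) = -188 + 200*D (X(g, D) = 200*D - 188 = -188 + 200*D)
√(4722 + X(o, p((-4 + y)², -3))) = √(4722 + (-188 + 200*(-3 + (-4 - 4)²))) = √(4722 + (-188 + 200*(-3 + (-8)²))) = √(4722 + (-188 + 200*(-3 + 64))) = √(4722 + (-188 + 200*61)) = √(4722 + (-188 + 12200)) = √(4722 + 12012) = √16734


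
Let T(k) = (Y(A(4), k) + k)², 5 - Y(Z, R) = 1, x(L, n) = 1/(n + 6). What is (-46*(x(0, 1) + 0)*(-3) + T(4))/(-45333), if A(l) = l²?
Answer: -586/317331 ≈ -0.0018467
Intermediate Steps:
x(L, n) = 1/(6 + n)
Y(Z, R) = 4 (Y(Z, R) = 5 - 1*1 = 5 - 1 = 4)
T(k) = (4 + k)²
(-46*(x(0, 1) + 0)*(-3) + T(4))/(-45333) = (-46*(1/(6 + 1) + 0)*(-3) + (4 + 4)²)/(-45333) = (-46*(1/7 + 0)*(-3) + 8²)*(-1/45333) = (-46*(⅐ + 0)*(-3) + 64)*(-1/45333) = (-46*(-3)/7 + 64)*(-1/45333) = (-46*(-3/7) + 64)*(-1/45333) = (138/7 + 64)*(-1/45333) = (586/7)*(-1/45333) = -586/317331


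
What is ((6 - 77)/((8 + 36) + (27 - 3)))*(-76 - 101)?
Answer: 12567/68 ≈ 184.81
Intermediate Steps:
((6 - 77)/((8 + 36) + (27 - 3)))*(-76 - 101) = -71/(44 + 24)*(-177) = -71/68*(-177) = 12567/68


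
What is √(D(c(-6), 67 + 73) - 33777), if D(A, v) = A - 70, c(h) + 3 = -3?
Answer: I*√33853 ≈ 183.99*I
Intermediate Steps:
c(h) = -6 (c(h) = -3 - 3 = -6)
D(A, v) = -70 + A
√(D(c(-6), 67 + 73) - 33777) = √((-70 - 6) - 33777) = √(-76 - 33777) = √(-33853) = I*√33853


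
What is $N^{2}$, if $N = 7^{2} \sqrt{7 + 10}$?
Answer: $40817$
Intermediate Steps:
$N = 49 \sqrt{17} \approx 202.03$
$N^{2} = \left(49 \sqrt{17}\right)^{2} = 40817$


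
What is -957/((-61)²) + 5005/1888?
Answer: 16816789/7025248 ≈ 2.3938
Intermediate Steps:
-957/((-61)²) + 5005/1888 = -957/3721 + 5005*(1/1888) = -957*1/3721 + 5005/1888 = -957/3721 + 5005/1888 = 16816789/7025248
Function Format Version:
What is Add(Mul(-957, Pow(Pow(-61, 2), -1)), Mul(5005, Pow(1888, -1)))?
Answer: Rational(16816789, 7025248) ≈ 2.3938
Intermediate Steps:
Add(Mul(-957, Pow(Pow(-61, 2), -1)), Mul(5005, Pow(1888, -1))) = Add(Mul(-957, Pow(3721, -1)), Mul(5005, Rational(1, 1888))) = Add(Mul(-957, Rational(1, 3721)), Rational(5005, 1888)) = Add(Rational(-957, 3721), Rational(5005, 1888)) = Rational(16816789, 7025248)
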